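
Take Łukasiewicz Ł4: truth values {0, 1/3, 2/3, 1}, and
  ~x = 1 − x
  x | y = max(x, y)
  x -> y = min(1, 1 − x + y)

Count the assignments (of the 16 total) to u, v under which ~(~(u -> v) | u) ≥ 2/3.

u = 0, v = 0 ↦ 1  ≥
u = 0, v = 1/3 ↦ 1  ≥
u = 0, v = 2/3 ↦ 1  ≥
u = 0, v = 1 ↦ 1  ≥
u = 1/3, v = 0 ↦ 2/3  ≥
u = 1/3, v = 1/3 ↦ 2/3  ≥
u = 1/3, v = 2/3 ↦ 2/3  ≥
u = 1/3, v = 1 ↦ 2/3  ≥
u = 2/3, v = 0 ↦ 1/3  <
u = 2/3, v = 1/3 ↦ 1/3  <
u = 2/3, v = 2/3 ↦ 1/3  <
u = 2/3, v = 1 ↦ 1/3  <
u = 1, v = 0 ↦ 0  <
u = 1, v = 1/3 ↦ 0  <
u = 1, v = 2/3 ↦ 0  <
u = 1, v = 1 ↦ 0  <
So 8 of the 16 assignments meet the threshold.

8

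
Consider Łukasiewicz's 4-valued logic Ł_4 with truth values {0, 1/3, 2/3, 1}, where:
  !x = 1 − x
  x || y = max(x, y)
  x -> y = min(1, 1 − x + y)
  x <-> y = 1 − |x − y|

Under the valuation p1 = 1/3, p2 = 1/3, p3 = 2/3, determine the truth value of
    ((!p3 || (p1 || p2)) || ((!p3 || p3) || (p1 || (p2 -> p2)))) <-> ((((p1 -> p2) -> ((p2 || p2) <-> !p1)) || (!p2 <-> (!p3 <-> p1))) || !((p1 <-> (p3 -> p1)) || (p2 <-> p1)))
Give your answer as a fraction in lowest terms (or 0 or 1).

2/3

!p3 = !2/3 = 1/3
p1 || p2 = 1/3 || 1/3 = 1/3
!p3 || (p1 || p2) = 1/3 || 1/3 = 1/3
!p3 = !2/3 = 1/3
!p3 || p3 = 1/3 || 2/3 = 2/3
p2 -> p2 = 1/3 -> 1/3 = 1
p1 || (p2 -> p2) = 1/3 || 1 = 1
(!p3 || p3) || (p1 || (p2 -> p2)) = 2/3 || 1 = 1
(!p3 || (p1 || p2)) || ((!p3 || p3) || (p1 || (p2 -> p2))) = 1/3 || 1 = 1
p1 -> p2 = 1/3 -> 1/3 = 1
p2 || p2 = 1/3 || 1/3 = 1/3
!p1 = !1/3 = 2/3
(p2 || p2) <-> !p1 = 1/3 <-> 2/3 = 2/3
(p1 -> p2) -> ((p2 || p2) <-> !p1) = 1 -> 2/3 = 2/3
!p2 = !1/3 = 2/3
!p3 = !2/3 = 1/3
!p3 <-> p1 = 1/3 <-> 1/3 = 1
!p2 <-> (!p3 <-> p1) = 2/3 <-> 1 = 2/3
((p1 -> p2) -> ((p2 || p2) <-> !p1)) || (!p2 <-> (!p3 <-> p1)) = 2/3 || 2/3 = 2/3
p3 -> p1 = 2/3 -> 1/3 = 2/3
p1 <-> (p3 -> p1) = 1/3 <-> 2/3 = 2/3
p2 <-> p1 = 1/3 <-> 1/3 = 1
(p1 <-> (p3 -> p1)) || (p2 <-> p1) = 2/3 || 1 = 1
!((p1 <-> (p3 -> p1)) || (p2 <-> p1)) = !1 = 0
(((p1 -> p2) -> ((p2 || p2) <-> !p1)) || (!p2 <-> (!p3 <-> p1))) || !((p1 <-> (p3 -> p1)) || (p2 <-> p1)) = 2/3 || 0 = 2/3
((!p3 || (p1 || p2)) || ((!p3 || p3) || (p1 || (p2 -> p2)))) <-> ((((p1 -> p2) -> ((p2 || p2) <-> !p1)) || (!p2 <-> (!p3 <-> p1))) || !((p1 <-> (p3 -> p1)) || (p2 <-> p1))) = 1 <-> 2/3 = 2/3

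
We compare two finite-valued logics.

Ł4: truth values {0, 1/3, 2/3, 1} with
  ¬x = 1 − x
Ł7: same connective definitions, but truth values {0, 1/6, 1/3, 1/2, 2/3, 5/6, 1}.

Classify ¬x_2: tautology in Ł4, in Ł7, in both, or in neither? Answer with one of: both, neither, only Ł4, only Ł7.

In Ł4: at x_2 = 1/3 the value is 2/3 — not a tautology.
In Ł7: at x_2 = 1/6 the value is 5/6 — not a tautology.

neither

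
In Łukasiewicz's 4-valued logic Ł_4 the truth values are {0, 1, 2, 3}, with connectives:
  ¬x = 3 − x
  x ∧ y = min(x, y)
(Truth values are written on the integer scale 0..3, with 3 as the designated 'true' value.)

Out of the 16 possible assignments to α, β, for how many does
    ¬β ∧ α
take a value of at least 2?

α = 0, β = 0 ↦ 0  <
α = 0, β = 1 ↦ 0  <
α = 0, β = 2 ↦ 0  <
α = 0, β = 3 ↦ 0  <
α = 1, β = 0 ↦ 1  <
α = 1, β = 1 ↦ 1  <
α = 1, β = 2 ↦ 1  <
α = 1, β = 3 ↦ 0  <
α = 2, β = 0 ↦ 2  ≥
α = 2, β = 1 ↦ 2  ≥
α = 2, β = 2 ↦ 1  <
α = 2, β = 3 ↦ 0  <
α = 3, β = 0 ↦ 3  ≥
α = 3, β = 1 ↦ 2  ≥
α = 3, β = 2 ↦ 1  <
α = 3, β = 3 ↦ 0  <
So 4 of the 16 assignments meet the threshold.

4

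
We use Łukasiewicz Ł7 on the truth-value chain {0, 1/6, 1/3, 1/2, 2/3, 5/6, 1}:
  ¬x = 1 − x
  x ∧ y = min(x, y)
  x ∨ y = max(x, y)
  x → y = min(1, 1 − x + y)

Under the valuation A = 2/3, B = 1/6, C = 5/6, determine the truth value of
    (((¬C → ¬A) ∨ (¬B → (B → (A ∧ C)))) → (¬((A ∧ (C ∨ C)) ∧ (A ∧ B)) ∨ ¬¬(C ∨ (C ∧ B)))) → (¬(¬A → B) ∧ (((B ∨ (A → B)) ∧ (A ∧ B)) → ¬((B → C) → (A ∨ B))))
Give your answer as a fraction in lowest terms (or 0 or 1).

¬C = ¬5/6 = 1/6
¬A = ¬2/3 = 1/3
¬C → ¬A = 1/6 → 1/3 = 1
¬B = ¬1/6 = 5/6
A ∧ C = 2/3 ∧ 5/6 = 2/3
B → (A ∧ C) = 1/6 → 2/3 = 1
¬B → (B → (A ∧ C)) = 5/6 → 1 = 1
(¬C → ¬A) ∨ (¬B → (B → (A ∧ C))) = 1 ∨ 1 = 1
C ∨ C = 5/6 ∨ 5/6 = 5/6
A ∧ (C ∨ C) = 2/3 ∧ 5/6 = 2/3
A ∧ B = 2/3 ∧ 1/6 = 1/6
(A ∧ (C ∨ C)) ∧ (A ∧ B) = 2/3 ∧ 1/6 = 1/6
¬((A ∧ (C ∨ C)) ∧ (A ∧ B)) = ¬1/6 = 5/6
C ∧ B = 5/6 ∧ 1/6 = 1/6
C ∨ (C ∧ B) = 5/6 ∨ 1/6 = 5/6
¬(C ∨ (C ∧ B)) = ¬5/6 = 1/6
¬¬(C ∨ (C ∧ B)) = ¬1/6 = 5/6
¬((A ∧ (C ∨ C)) ∧ (A ∧ B)) ∨ ¬¬(C ∨ (C ∧ B)) = 5/6 ∨ 5/6 = 5/6
((¬C → ¬A) ∨ (¬B → (B → (A ∧ C)))) → (¬((A ∧ (C ∨ C)) ∧ (A ∧ B)) ∨ ¬¬(C ∨ (C ∧ B))) = 1 → 5/6 = 5/6
¬A = ¬2/3 = 1/3
¬A → B = 1/3 → 1/6 = 5/6
¬(¬A → B) = ¬5/6 = 1/6
A → B = 2/3 → 1/6 = 1/2
B ∨ (A → B) = 1/6 ∨ 1/2 = 1/2
A ∧ B = 2/3 ∧ 1/6 = 1/6
(B ∨ (A → B)) ∧ (A ∧ B) = 1/2 ∧ 1/6 = 1/6
B → C = 1/6 → 5/6 = 1
A ∨ B = 2/3 ∨ 1/6 = 2/3
(B → C) → (A ∨ B) = 1 → 2/3 = 2/3
¬((B → C) → (A ∨ B)) = ¬2/3 = 1/3
((B ∨ (A → B)) ∧ (A ∧ B)) → ¬((B → C) → (A ∨ B)) = 1/6 → 1/3 = 1
¬(¬A → B) ∧ (((B ∨ (A → B)) ∧ (A ∧ B)) → ¬((B → C) → (A ∨ B))) = 1/6 ∧ 1 = 1/6
(((¬C → ¬A) ∨ (¬B → (B → (A ∧ C)))) → (¬((A ∧ (C ∨ C)) ∧ (A ∧ B)) ∨ ¬¬(C ∨ (C ∧ B)))) → (¬(¬A → B) ∧ (((B ∨ (A → B)) ∧ (A ∧ B)) → ¬((B → C) → (A ∨ B)))) = 5/6 → 1/6 = 1/3

1/3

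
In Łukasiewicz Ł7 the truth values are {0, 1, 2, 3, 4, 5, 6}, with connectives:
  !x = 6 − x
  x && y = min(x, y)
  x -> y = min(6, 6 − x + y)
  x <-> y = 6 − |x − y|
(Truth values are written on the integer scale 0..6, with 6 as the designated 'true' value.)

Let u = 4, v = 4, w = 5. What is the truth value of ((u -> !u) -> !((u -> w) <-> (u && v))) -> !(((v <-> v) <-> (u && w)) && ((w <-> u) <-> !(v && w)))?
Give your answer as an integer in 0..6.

5

!u = !4 = 2
u -> !u = 4 -> 2 = 4
u -> w = 4 -> 5 = 6
u && v = 4 && 4 = 4
(u -> w) <-> (u && v) = 6 <-> 4 = 4
!((u -> w) <-> (u && v)) = !4 = 2
(u -> !u) -> !((u -> w) <-> (u && v)) = 4 -> 2 = 4
v <-> v = 4 <-> 4 = 6
u && w = 4 && 5 = 4
(v <-> v) <-> (u && w) = 6 <-> 4 = 4
w <-> u = 5 <-> 4 = 5
v && w = 4 && 5 = 4
!(v && w) = !4 = 2
(w <-> u) <-> !(v && w) = 5 <-> 2 = 3
((v <-> v) <-> (u && w)) && ((w <-> u) <-> !(v && w)) = 4 && 3 = 3
!(((v <-> v) <-> (u && w)) && ((w <-> u) <-> !(v && w))) = !3 = 3
((u -> !u) -> !((u -> w) <-> (u && v))) -> !(((v <-> v) <-> (u && w)) && ((w <-> u) <-> !(v && w))) = 4 -> 3 = 5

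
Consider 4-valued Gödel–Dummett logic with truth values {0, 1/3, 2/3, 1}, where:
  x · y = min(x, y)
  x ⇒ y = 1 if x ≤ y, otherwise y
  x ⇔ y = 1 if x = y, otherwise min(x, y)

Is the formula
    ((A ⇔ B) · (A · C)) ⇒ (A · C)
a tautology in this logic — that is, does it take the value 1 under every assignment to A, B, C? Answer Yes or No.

At A = 1/3, B = 2/3, C = 1/3, for instance:
A ⇔ B = 1/3 ⇔ 2/3 = 1/3
A · C = 1/3 · 1/3 = 1/3
(A ⇔ B) · (A · C) = 1/3 · 1/3 = 1/3
((A ⇔ B) · (A · C)) ⇒ (A · C) = 1/3 ⇒ 1/3 = 1
and checking the remaining 63 assignments likewise gives ≥ 1 in every case.

Yes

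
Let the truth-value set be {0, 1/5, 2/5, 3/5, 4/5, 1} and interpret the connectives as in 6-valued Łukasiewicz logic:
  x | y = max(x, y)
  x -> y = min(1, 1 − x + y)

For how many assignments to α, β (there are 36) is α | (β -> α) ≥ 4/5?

26

value 1: 21 assignments (counts)
value 4/5: 5 assignments (counts)
value 3/5: 4 assignments
value 2/5: 3 assignments
value 1/5: 2 assignments
value 0: 1 assignment
So 26 of the 36 assignments meet the threshold.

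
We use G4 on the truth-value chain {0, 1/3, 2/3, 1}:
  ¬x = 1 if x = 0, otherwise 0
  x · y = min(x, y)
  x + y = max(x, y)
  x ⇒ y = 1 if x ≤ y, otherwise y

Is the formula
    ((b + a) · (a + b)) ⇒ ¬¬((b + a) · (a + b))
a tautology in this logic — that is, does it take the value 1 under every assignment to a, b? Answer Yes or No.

Yes

a = 0, b = 0 ↦ 1
a = 0, b = 1/3 ↦ 1
a = 0, b = 2/3 ↦ 1
a = 0, b = 1 ↦ 1
a = 1/3, b = 0 ↦ 1
a = 1/3, b = 1/3 ↦ 1
a = 1/3, b = 2/3 ↦ 1
a = 1/3, b = 1 ↦ 1
a = 2/3, b = 0 ↦ 1
a = 2/3, b = 1/3 ↦ 1
a = 2/3, b = 2/3 ↦ 1
a = 2/3, b = 1 ↦ 1
a = 1, b = 0 ↦ 1
a = 1, b = 1/3 ↦ 1
a = 1, b = 2/3 ↦ 1
a = 1, b = 1 ↦ 1
Every assignment gives a value ≥ 1.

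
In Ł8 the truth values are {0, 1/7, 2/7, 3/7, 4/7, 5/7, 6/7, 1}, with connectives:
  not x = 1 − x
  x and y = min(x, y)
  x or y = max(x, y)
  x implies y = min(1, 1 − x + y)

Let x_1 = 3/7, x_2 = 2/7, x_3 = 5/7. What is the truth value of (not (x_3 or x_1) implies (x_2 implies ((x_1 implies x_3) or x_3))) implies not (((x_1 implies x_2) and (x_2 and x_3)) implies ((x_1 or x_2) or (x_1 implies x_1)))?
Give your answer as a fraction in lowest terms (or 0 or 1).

x_3 or x_1 = 5/7 or 3/7 = 5/7
not (x_3 or x_1) = not 5/7 = 2/7
x_1 implies x_3 = 3/7 implies 5/7 = 1
(x_1 implies x_3) or x_3 = 1 or 5/7 = 1
x_2 implies ((x_1 implies x_3) or x_3) = 2/7 implies 1 = 1
not (x_3 or x_1) implies (x_2 implies ((x_1 implies x_3) or x_3)) = 2/7 implies 1 = 1
x_1 implies x_2 = 3/7 implies 2/7 = 6/7
x_2 and x_3 = 2/7 and 5/7 = 2/7
(x_1 implies x_2) and (x_2 and x_3) = 6/7 and 2/7 = 2/7
x_1 or x_2 = 3/7 or 2/7 = 3/7
x_1 implies x_1 = 3/7 implies 3/7 = 1
(x_1 or x_2) or (x_1 implies x_1) = 3/7 or 1 = 1
((x_1 implies x_2) and (x_2 and x_3)) implies ((x_1 or x_2) or (x_1 implies x_1)) = 2/7 implies 1 = 1
not (((x_1 implies x_2) and (x_2 and x_3)) implies ((x_1 or x_2) or (x_1 implies x_1))) = not 1 = 0
(not (x_3 or x_1) implies (x_2 implies ((x_1 implies x_3) or x_3))) implies not (((x_1 implies x_2) and (x_2 and x_3)) implies ((x_1 or x_2) or (x_1 implies x_1))) = 1 implies 0 = 0

0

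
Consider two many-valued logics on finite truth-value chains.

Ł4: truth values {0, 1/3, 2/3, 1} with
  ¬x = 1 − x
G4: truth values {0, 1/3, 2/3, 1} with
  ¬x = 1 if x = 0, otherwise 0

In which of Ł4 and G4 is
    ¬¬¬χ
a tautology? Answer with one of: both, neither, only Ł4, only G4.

In Ł4: at χ = 1/3 the value is 2/3 — not a tautology.
In G4: at χ = 1/3 the value is 0 — not a tautology.

neither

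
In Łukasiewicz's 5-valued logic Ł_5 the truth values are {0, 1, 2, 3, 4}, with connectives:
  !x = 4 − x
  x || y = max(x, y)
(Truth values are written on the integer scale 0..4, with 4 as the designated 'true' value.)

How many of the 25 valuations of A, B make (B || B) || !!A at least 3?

16

value 4: 9 assignments (counts)
value 3: 7 assignments (counts)
value 2: 5 assignments
value 1: 3 assignments
value 0: 1 assignment
So 16 of the 25 assignments meet the threshold.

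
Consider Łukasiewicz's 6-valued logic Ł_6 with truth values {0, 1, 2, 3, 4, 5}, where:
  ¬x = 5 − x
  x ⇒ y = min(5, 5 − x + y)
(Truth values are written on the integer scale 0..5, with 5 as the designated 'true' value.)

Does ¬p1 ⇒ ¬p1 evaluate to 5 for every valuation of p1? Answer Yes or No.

Yes

p1 = 0 ↦ 5
p1 = 1 ↦ 5
p1 = 2 ↦ 5
p1 = 3 ↦ 5
p1 = 4 ↦ 5
p1 = 5 ↦ 5
Every assignment gives a value ≥ 5.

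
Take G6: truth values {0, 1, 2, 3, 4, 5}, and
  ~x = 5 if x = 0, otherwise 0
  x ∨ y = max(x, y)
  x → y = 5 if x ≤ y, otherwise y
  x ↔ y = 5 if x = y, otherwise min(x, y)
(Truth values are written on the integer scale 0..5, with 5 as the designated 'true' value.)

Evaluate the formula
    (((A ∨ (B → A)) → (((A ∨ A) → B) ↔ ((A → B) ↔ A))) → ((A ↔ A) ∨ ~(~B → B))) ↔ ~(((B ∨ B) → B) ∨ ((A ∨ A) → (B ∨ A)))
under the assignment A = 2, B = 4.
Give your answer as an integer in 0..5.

B → A = 4 → 2 = 2
A ∨ (B → A) = 2 ∨ 2 = 2
A ∨ A = 2 ∨ 2 = 2
(A ∨ A) → B = 2 → 4 = 5
A → B = 2 → 4 = 5
(A → B) ↔ A = 5 ↔ 2 = 2
((A ∨ A) → B) ↔ ((A → B) ↔ A) = 5 ↔ 2 = 2
(A ∨ (B → A)) → (((A ∨ A) → B) ↔ ((A → B) ↔ A)) = 2 → 2 = 5
A ↔ A = 2 ↔ 2 = 5
~B = ~4 = 0
~B → B = 0 → 4 = 5
~(~B → B) = ~5 = 0
(A ↔ A) ∨ ~(~B → B) = 5 ∨ 0 = 5
((A ∨ (B → A)) → (((A ∨ A) → B) ↔ ((A → B) ↔ A))) → ((A ↔ A) ∨ ~(~B → B)) = 5 → 5 = 5
B ∨ B = 4 ∨ 4 = 4
(B ∨ B) → B = 4 → 4 = 5
A ∨ A = 2 ∨ 2 = 2
B ∨ A = 4 ∨ 2 = 4
(A ∨ A) → (B ∨ A) = 2 → 4 = 5
((B ∨ B) → B) ∨ ((A ∨ A) → (B ∨ A)) = 5 ∨ 5 = 5
~(((B ∨ B) → B) ∨ ((A ∨ A) → (B ∨ A))) = ~5 = 0
(((A ∨ (B → A)) → (((A ∨ A) → B) ↔ ((A → B) ↔ A))) → ((A ↔ A) ∨ ~(~B → B))) ↔ ~(((B ∨ B) → B) ∨ ((A ∨ A) → (B ∨ A))) = 5 ↔ 0 = 0

0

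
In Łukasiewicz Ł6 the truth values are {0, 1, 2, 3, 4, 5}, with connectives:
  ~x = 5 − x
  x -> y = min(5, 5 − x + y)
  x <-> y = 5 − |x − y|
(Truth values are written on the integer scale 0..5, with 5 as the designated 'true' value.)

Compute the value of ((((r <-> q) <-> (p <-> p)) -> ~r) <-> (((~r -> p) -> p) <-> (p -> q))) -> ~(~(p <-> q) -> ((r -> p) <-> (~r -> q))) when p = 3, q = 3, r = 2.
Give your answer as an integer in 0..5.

r <-> q = 2 <-> 3 = 4
p <-> p = 3 <-> 3 = 5
(r <-> q) <-> (p <-> p) = 4 <-> 5 = 4
~r = ~2 = 3
((r <-> q) <-> (p <-> p)) -> ~r = 4 -> 3 = 4
~r = ~2 = 3
~r -> p = 3 -> 3 = 5
(~r -> p) -> p = 5 -> 3 = 3
p -> q = 3 -> 3 = 5
((~r -> p) -> p) <-> (p -> q) = 3 <-> 5 = 3
(((r <-> q) <-> (p <-> p)) -> ~r) <-> (((~r -> p) -> p) <-> (p -> q)) = 4 <-> 3 = 4
p <-> q = 3 <-> 3 = 5
~(p <-> q) = ~5 = 0
r -> p = 2 -> 3 = 5
~r = ~2 = 3
~r -> q = 3 -> 3 = 5
(r -> p) <-> (~r -> q) = 5 <-> 5 = 5
~(p <-> q) -> ((r -> p) <-> (~r -> q)) = 0 -> 5 = 5
~(~(p <-> q) -> ((r -> p) <-> (~r -> q))) = ~5 = 0
((((r <-> q) <-> (p <-> p)) -> ~r) <-> (((~r -> p) -> p) <-> (p -> q))) -> ~(~(p <-> q) -> ((r -> p) <-> (~r -> q))) = 4 -> 0 = 1

1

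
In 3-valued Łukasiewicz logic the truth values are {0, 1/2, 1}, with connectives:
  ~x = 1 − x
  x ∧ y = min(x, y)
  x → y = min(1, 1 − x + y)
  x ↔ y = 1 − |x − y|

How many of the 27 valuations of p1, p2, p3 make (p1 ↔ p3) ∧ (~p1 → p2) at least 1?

6

value 1: 6 assignments (counts)
value 1/2: 13 assignments
value 0: 8 assignments
So 6 of the 27 assignments meet the threshold.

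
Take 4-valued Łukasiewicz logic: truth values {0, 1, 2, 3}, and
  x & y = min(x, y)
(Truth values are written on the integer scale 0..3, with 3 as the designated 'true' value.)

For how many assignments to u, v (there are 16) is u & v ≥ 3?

1

u = 0, v = 0 ↦ 0  <
u = 0, v = 1 ↦ 0  <
u = 0, v = 2 ↦ 0  <
u = 0, v = 3 ↦ 0  <
u = 1, v = 0 ↦ 0  <
u = 1, v = 1 ↦ 1  <
u = 1, v = 2 ↦ 1  <
u = 1, v = 3 ↦ 1  <
u = 2, v = 0 ↦ 0  <
u = 2, v = 1 ↦ 1  <
u = 2, v = 2 ↦ 2  <
u = 2, v = 3 ↦ 2  <
u = 3, v = 0 ↦ 0  <
u = 3, v = 1 ↦ 1  <
u = 3, v = 2 ↦ 2  <
u = 3, v = 3 ↦ 3  ≥
So 1 of the 16 assignments meets the threshold.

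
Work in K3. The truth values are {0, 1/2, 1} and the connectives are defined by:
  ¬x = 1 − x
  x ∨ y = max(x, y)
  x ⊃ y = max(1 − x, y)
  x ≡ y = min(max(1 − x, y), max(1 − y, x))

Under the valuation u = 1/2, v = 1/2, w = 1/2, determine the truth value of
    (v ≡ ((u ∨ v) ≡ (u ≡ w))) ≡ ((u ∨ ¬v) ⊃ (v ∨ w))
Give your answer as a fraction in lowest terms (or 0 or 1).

u ∨ v = 1/2 ∨ 1/2 = 1/2
u ≡ w = 1/2 ≡ 1/2 = 1/2
(u ∨ v) ≡ (u ≡ w) = 1/2 ≡ 1/2 = 1/2
v ≡ ((u ∨ v) ≡ (u ≡ w)) = 1/2 ≡ 1/2 = 1/2
¬v = ¬1/2 = 1/2
u ∨ ¬v = 1/2 ∨ 1/2 = 1/2
v ∨ w = 1/2 ∨ 1/2 = 1/2
(u ∨ ¬v) ⊃ (v ∨ w) = 1/2 ⊃ 1/2 = 1/2
(v ≡ ((u ∨ v) ≡ (u ≡ w))) ≡ ((u ∨ ¬v) ⊃ (v ∨ w)) = 1/2 ≡ 1/2 = 1/2

1/2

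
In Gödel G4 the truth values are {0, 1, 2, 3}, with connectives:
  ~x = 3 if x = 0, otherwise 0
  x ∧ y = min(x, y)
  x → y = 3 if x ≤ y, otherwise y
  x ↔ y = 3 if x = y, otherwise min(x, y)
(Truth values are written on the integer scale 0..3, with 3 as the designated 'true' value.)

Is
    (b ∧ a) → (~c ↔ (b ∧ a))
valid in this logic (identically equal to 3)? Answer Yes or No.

No

Counterexample: take a = 1, b = 1, c = 1.
b ∧ a = 1 ∧ 1 = 1
~c = ~1 = 0
b ∧ a = 1 ∧ 1 = 1
~c ↔ (b ∧ a) = 0 ↔ 1 = 0
(b ∧ a) → (~c ↔ (b ∧ a)) = 1 → 0 = 0
This gives 0 ≠ 3.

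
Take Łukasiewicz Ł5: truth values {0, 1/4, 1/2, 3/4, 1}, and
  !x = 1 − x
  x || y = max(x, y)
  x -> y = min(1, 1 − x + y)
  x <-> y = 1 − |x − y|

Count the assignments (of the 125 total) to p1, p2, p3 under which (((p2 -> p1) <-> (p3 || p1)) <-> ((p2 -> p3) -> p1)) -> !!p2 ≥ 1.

value 1: 55 assignments (counts)
value 3/4: 20 assignments
value 1/2: 19 assignments
value 1/4: 16 assignments
value 0: 15 assignments
So 55 of the 125 assignments meet the threshold.

55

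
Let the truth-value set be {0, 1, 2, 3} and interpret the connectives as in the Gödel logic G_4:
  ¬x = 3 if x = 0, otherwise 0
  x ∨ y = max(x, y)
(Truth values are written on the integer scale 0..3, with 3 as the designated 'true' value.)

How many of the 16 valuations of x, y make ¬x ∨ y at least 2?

x = 0, y = 0 ↦ 3  ≥
x = 0, y = 1 ↦ 3  ≥
x = 0, y = 2 ↦ 3  ≥
x = 0, y = 3 ↦ 3  ≥
x = 1, y = 0 ↦ 0  <
x = 1, y = 1 ↦ 1  <
x = 1, y = 2 ↦ 2  ≥
x = 1, y = 3 ↦ 3  ≥
x = 2, y = 0 ↦ 0  <
x = 2, y = 1 ↦ 1  <
x = 2, y = 2 ↦ 2  ≥
x = 2, y = 3 ↦ 3  ≥
x = 3, y = 0 ↦ 0  <
x = 3, y = 1 ↦ 1  <
x = 3, y = 2 ↦ 2  ≥
x = 3, y = 3 ↦ 3  ≥
So 10 of the 16 assignments meet the threshold.

10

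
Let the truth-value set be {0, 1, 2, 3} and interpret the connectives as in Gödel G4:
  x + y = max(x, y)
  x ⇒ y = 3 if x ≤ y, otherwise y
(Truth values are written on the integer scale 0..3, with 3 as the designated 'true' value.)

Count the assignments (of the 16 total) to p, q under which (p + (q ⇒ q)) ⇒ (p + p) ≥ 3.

p = 0, q = 0 ↦ 0  <
p = 0, q = 1 ↦ 0  <
p = 0, q = 2 ↦ 0  <
p = 0, q = 3 ↦ 0  <
p = 1, q = 0 ↦ 1  <
p = 1, q = 1 ↦ 1  <
p = 1, q = 2 ↦ 1  <
p = 1, q = 3 ↦ 1  <
p = 2, q = 0 ↦ 2  <
p = 2, q = 1 ↦ 2  <
p = 2, q = 2 ↦ 2  <
p = 2, q = 3 ↦ 2  <
p = 3, q = 0 ↦ 3  ≥
p = 3, q = 1 ↦ 3  ≥
p = 3, q = 2 ↦ 3  ≥
p = 3, q = 3 ↦ 3  ≥
So 4 of the 16 assignments meet the threshold.

4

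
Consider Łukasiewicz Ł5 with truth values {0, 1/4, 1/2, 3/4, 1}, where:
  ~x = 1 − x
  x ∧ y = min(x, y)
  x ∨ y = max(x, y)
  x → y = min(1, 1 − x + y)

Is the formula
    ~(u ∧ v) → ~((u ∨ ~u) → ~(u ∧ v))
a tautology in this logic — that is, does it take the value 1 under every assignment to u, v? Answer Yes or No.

Counterexample: take u = 0, v = 0.
u ∧ v = 0 ∧ 0 = 0
~(u ∧ v) = ~0 = 1
~u = ~0 = 1
u ∨ ~u = 0 ∨ 1 = 1
(u ∨ ~u) → ~(u ∧ v) = 1 → 1 = 1
~((u ∨ ~u) → ~(u ∧ v)) = ~1 = 0
~(u ∧ v) → ~((u ∨ ~u) → ~(u ∧ v)) = 1 → 0 = 0
This gives 0 ≠ 1.

No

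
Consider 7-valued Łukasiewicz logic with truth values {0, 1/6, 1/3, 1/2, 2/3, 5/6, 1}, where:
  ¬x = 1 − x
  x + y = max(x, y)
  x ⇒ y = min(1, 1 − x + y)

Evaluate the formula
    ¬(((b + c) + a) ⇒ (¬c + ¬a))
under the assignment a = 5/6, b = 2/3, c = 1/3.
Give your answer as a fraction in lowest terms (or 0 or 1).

b + c = 2/3 + 1/3 = 2/3
(b + c) + a = 2/3 + 5/6 = 5/6
¬c = ¬1/3 = 2/3
¬a = ¬5/6 = 1/6
¬c + ¬a = 2/3 + 1/6 = 2/3
((b + c) + a) ⇒ (¬c + ¬a) = 5/6 ⇒ 2/3 = 5/6
¬(((b + c) + a) ⇒ (¬c + ¬a)) = ¬5/6 = 1/6

1/6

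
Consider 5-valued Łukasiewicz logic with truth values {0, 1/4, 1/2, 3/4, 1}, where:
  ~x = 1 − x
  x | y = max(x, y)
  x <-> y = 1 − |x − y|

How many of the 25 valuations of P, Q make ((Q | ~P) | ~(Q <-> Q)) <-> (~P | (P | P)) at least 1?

14

value 1: 14 assignments (counts)
value 3/4: 5 assignments
value 1/2: 4 assignments
value 1/4: 1 assignment
value 0: 1 assignment
So 14 of the 25 assignments meet the threshold.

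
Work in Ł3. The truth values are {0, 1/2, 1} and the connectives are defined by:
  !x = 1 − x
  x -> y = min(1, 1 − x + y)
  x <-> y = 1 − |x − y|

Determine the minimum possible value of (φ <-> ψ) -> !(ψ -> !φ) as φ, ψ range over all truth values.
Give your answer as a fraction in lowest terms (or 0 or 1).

Take φ = 0, ψ = 0:
φ <-> ψ = 0 <-> 0 = 1
!φ = !0 = 1
ψ -> !φ = 0 -> 1 = 1
!(ψ -> !φ) = !1 = 0
(φ <-> ψ) -> !(ψ -> !φ) = 1 -> 0 = 0
No assignment yields a value below 0, so this is the minimum.

0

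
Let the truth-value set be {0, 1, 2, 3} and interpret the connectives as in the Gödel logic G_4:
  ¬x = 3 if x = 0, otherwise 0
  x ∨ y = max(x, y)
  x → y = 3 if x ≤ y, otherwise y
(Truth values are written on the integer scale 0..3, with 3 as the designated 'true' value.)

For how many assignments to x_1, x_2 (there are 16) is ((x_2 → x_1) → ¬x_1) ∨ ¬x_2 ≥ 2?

x_1 = 0, x_2 = 0 ↦ 3  ≥
x_1 = 0, x_2 = 1 ↦ 3  ≥
x_1 = 0, x_2 = 2 ↦ 3  ≥
x_1 = 0, x_2 = 3 ↦ 3  ≥
x_1 = 1, x_2 = 0 ↦ 3  ≥
x_1 = 1, x_2 = 1 ↦ 0  <
x_1 = 1, x_2 = 2 ↦ 0  <
x_1 = 1, x_2 = 3 ↦ 0  <
x_1 = 2, x_2 = 0 ↦ 3  ≥
x_1 = 2, x_2 = 1 ↦ 0  <
x_1 = 2, x_2 = 2 ↦ 0  <
x_1 = 2, x_2 = 3 ↦ 0  <
x_1 = 3, x_2 = 0 ↦ 3  ≥
x_1 = 3, x_2 = 1 ↦ 0  <
x_1 = 3, x_2 = 2 ↦ 0  <
x_1 = 3, x_2 = 3 ↦ 0  <
So 7 of the 16 assignments meet the threshold.

7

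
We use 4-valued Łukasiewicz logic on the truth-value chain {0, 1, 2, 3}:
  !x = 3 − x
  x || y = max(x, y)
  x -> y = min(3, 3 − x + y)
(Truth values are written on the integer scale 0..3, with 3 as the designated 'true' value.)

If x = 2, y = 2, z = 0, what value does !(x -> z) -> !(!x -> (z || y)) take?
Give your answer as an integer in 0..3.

1

x -> z = 2 -> 0 = 1
!(x -> z) = !1 = 2
!x = !2 = 1
z || y = 0 || 2 = 2
!x -> (z || y) = 1 -> 2 = 3
!(!x -> (z || y)) = !3 = 0
!(x -> z) -> !(!x -> (z || y)) = 2 -> 0 = 1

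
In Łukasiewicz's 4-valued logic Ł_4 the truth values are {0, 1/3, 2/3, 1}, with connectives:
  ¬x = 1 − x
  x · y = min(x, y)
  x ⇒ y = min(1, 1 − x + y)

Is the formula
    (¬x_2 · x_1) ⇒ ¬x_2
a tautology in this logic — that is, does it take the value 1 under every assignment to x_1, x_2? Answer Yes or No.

x_1 = 0, x_2 = 0 ↦ 1
x_1 = 0, x_2 = 1/3 ↦ 1
x_1 = 0, x_2 = 2/3 ↦ 1
x_1 = 0, x_2 = 1 ↦ 1
x_1 = 1/3, x_2 = 0 ↦ 1
x_1 = 1/3, x_2 = 1/3 ↦ 1
x_1 = 1/3, x_2 = 2/3 ↦ 1
x_1 = 1/3, x_2 = 1 ↦ 1
x_1 = 2/3, x_2 = 0 ↦ 1
x_1 = 2/3, x_2 = 1/3 ↦ 1
x_1 = 2/3, x_2 = 2/3 ↦ 1
x_1 = 2/3, x_2 = 1 ↦ 1
x_1 = 1, x_2 = 0 ↦ 1
x_1 = 1, x_2 = 1/3 ↦ 1
x_1 = 1, x_2 = 2/3 ↦ 1
x_1 = 1, x_2 = 1 ↦ 1
Every assignment gives a value ≥ 1.

Yes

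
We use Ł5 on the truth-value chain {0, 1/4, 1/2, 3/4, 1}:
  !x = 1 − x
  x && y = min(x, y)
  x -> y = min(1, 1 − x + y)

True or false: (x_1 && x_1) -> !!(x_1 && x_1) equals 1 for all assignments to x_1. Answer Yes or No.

Yes

x_1 = 0 ↦ 1
x_1 = 1/4 ↦ 1
x_1 = 1/2 ↦ 1
x_1 = 3/4 ↦ 1
x_1 = 1 ↦ 1
Every assignment gives a value ≥ 1.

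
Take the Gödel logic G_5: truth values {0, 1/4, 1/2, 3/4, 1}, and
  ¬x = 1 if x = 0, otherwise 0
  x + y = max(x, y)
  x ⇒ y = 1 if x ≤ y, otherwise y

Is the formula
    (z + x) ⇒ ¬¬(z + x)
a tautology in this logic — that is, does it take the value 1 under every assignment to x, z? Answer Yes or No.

Yes

At x = 0, z = 3/4, for instance:
z + x = 3/4 + 0 = 3/4
¬(z + x) = ¬3/4 = 0
¬¬(z + x) = ¬0 = 1
(z + x) ⇒ ¬¬(z + x) = 3/4 ⇒ 1 = 1
and checking the remaining 24 assignments likewise gives ≥ 1 in every case.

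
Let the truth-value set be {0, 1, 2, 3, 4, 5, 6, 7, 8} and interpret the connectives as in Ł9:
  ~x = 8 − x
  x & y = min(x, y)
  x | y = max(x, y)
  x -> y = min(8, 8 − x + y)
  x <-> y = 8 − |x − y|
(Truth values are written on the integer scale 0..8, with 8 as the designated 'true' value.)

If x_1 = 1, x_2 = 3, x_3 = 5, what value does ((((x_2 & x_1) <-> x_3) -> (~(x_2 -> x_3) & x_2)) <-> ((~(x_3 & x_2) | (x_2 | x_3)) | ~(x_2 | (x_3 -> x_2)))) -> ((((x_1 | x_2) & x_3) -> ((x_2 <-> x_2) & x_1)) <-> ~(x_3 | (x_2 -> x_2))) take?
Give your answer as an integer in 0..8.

3

x_2 & x_1 = 3 & 1 = 1
(x_2 & x_1) <-> x_3 = 1 <-> 5 = 4
x_2 -> x_3 = 3 -> 5 = 8
~(x_2 -> x_3) = ~8 = 0
~(x_2 -> x_3) & x_2 = 0 & 3 = 0
((x_2 & x_1) <-> x_3) -> (~(x_2 -> x_3) & x_2) = 4 -> 0 = 4
x_3 & x_2 = 5 & 3 = 3
~(x_3 & x_2) = ~3 = 5
x_2 | x_3 = 3 | 5 = 5
~(x_3 & x_2) | (x_2 | x_3) = 5 | 5 = 5
x_3 -> x_2 = 5 -> 3 = 6
x_2 | (x_3 -> x_2) = 3 | 6 = 6
~(x_2 | (x_3 -> x_2)) = ~6 = 2
(~(x_3 & x_2) | (x_2 | x_3)) | ~(x_2 | (x_3 -> x_2)) = 5 | 2 = 5
(((x_2 & x_1) <-> x_3) -> (~(x_2 -> x_3) & x_2)) <-> ((~(x_3 & x_2) | (x_2 | x_3)) | ~(x_2 | (x_3 -> x_2))) = 4 <-> 5 = 7
x_1 | x_2 = 1 | 3 = 3
(x_1 | x_2) & x_3 = 3 & 5 = 3
x_2 <-> x_2 = 3 <-> 3 = 8
(x_2 <-> x_2) & x_1 = 8 & 1 = 1
((x_1 | x_2) & x_3) -> ((x_2 <-> x_2) & x_1) = 3 -> 1 = 6
x_2 -> x_2 = 3 -> 3 = 8
x_3 | (x_2 -> x_2) = 5 | 8 = 8
~(x_3 | (x_2 -> x_2)) = ~8 = 0
(((x_1 | x_2) & x_3) -> ((x_2 <-> x_2) & x_1)) <-> ~(x_3 | (x_2 -> x_2)) = 6 <-> 0 = 2
((((x_2 & x_1) <-> x_3) -> (~(x_2 -> x_3) & x_2)) <-> ((~(x_3 & x_2) | (x_2 | x_3)) | ~(x_2 | (x_3 -> x_2)))) -> ((((x_1 | x_2) & x_3) -> ((x_2 <-> x_2) & x_1)) <-> ~(x_3 | (x_2 -> x_2))) = 7 -> 2 = 3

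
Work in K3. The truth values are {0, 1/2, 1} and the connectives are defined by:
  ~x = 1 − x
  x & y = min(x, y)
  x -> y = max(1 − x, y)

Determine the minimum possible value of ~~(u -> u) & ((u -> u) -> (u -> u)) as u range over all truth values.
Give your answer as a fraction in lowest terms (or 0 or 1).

1/2

Take u = 1/2:
u -> u = 1/2 -> 1/2 = 1/2
~(u -> u) = ~1/2 = 1/2
~~(u -> u) = ~1/2 = 1/2
u -> u = 1/2 -> 1/2 = 1/2
u -> u = 1/2 -> 1/2 = 1/2
(u -> u) -> (u -> u) = 1/2 -> 1/2 = 1/2
~~(u -> u) & ((u -> u) -> (u -> u)) = 1/2 & 1/2 = 1/2
No assignment yields a value below 1/2, so this is the minimum.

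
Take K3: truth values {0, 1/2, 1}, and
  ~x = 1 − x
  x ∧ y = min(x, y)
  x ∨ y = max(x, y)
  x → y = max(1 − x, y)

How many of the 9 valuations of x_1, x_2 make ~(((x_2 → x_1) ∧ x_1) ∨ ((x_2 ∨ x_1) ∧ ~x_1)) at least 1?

1

x_1 = 0, x_2 = 0 ↦ 1  ≥
x_1 = 0, x_2 = 1/2 ↦ 1/2  <
x_1 = 0, x_2 = 1 ↦ 0  <
x_1 = 1/2, x_2 = 0 ↦ 1/2  <
x_1 = 1/2, x_2 = 1/2 ↦ 1/2  <
x_1 = 1/2, x_2 = 1 ↦ 1/2  <
x_1 = 1, x_2 = 0 ↦ 0  <
x_1 = 1, x_2 = 1/2 ↦ 0  <
x_1 = 1, x_2 = 1 ↦ 0  <
So 1 of the 9 assignments meets the threshold.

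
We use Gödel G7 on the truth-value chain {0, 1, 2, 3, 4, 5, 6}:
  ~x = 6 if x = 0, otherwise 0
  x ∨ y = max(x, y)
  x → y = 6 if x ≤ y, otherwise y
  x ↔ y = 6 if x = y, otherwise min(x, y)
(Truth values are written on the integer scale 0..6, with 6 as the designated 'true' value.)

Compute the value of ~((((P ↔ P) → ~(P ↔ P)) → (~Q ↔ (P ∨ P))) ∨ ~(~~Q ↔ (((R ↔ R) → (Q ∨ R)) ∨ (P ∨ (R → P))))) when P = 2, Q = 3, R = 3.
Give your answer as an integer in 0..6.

0

P ↔ P = 2 ↔ 2 = 6
P ↔ P = 2 ↔ 2 = 6
~(P ↔ P) = ~6 = 0
(P ↔ P) → ~(P ↔ P) = 6 → 0 = 0
~Q = ~3 = 0
P ∨ P = 2 ∨ 2 = 2
~Q ↔ (P ∨ P) = 0 ↔ 2 = 0
((P ↔ P) → ~(P ↔ P)) → (~Q ↔ (P ∨ P)) = 0 → 0 = 6
~Q = ~3 = 0
~~Q = ~0 = 6
R ↔ R = 3 ↔ 3 = 6
Q ∨ R = 3 ∨ 3 = 3
(R ↔ R) → (Q ∨ R) = 6 → 3 = 3
R → P = 3 → 2 = 2
P ∨ (R → P) = 2 ∨ 2 = 2
((R ↔ R) → (Q ∨ R)) ∨ (P ∨ (R → P)) = 3 ∨ 2 = 3
~~Q ↔ (((R ↔ R) → (Q ∨ R)) ∨ (P ∨ (R → P))) = 6 ↔ 3 = 3
~(~~Q ↔ (((R ↔ R) → (Q ∨ R)) ∨ (P ∨ (R → P)))) = ~3 = 0
(((P ↔ P) → ~(P ↔ P)) → (~Q ↔ (P ∨ P))) ∨ ~(~~Q ↔ (((R ↔ R) → (Q ∨ R)) ∨ (P ∨ (R → P)))) = 6 ∨ 0 = 6
~((((P ↔ P) → ~(P ↔ P)) → (~Q ↔ (P ∨ P))) ∨ ~(~~Q ↔ (((R ↔ R) → (Q ∨ R)) ∨ (P ∨ (R → P))))) = ~6 = 0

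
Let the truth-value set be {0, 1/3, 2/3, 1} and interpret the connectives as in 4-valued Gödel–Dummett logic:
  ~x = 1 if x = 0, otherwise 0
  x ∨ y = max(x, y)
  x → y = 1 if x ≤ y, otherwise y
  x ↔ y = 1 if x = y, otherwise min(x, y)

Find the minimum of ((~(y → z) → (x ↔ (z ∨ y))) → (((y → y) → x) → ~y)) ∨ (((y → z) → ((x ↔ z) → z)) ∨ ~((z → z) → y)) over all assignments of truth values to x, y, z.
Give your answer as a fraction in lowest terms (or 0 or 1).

1/3

Take x = 1/3, y = 1/3, z = 1/3:
y → z = 1/3 → 1/3 = 1
~(y → z) = ~1 = 0
z ∨ y = 1/3 ∨ 1/3 = 1/3
x ↔ (z ∨ y) = 1/3 ↔ 1/3 = 1
~(y → z) → (x ↔ (z ∨ y)) = 0 → 1 = 1
y → y = 1/3 → 1/3 = 1
(y → y) → x = 1 → 1/3 = 1/3
~y = ~1/3 = 0
((y → y) → x) → ~y = 1/3 → 0 = 0
(~(y → z) → (x ↔ (z ∨ y))) → (((y → y) → x) → ~y) = 1 → 0 = 0
y → z = 1/3 → 1/3 = 1
x ↔ z = 1/3 ↔ 1/3 = 1
(x ↔ z) → z = 1 → 1/3 = 1/3
(y → z) → ((x ↔ z) → z) = 1 → 1/3 = 1/3
z → z = 1/3 → 1/3 = 1
(z → z) → y = 1 → 1/3 = 1/3
~((z → z) → y) = ~1/3 = 0
((y → z) → ((x ↔ z) → z)) ∨ ~((z → z) → y) = 1/3 ∨ 0 = 1/3
((~(y → z) → (x ↔ (z ∨ y))) → (((y → y) → x) → ~y)) ∨ (((y → z) → ((x ↔ z) → z)) ∨ ~((z → z) → y)) = 0 ∨ 1/3 = 1/3
No assignment yields a value below 1/3, so this is the minimum.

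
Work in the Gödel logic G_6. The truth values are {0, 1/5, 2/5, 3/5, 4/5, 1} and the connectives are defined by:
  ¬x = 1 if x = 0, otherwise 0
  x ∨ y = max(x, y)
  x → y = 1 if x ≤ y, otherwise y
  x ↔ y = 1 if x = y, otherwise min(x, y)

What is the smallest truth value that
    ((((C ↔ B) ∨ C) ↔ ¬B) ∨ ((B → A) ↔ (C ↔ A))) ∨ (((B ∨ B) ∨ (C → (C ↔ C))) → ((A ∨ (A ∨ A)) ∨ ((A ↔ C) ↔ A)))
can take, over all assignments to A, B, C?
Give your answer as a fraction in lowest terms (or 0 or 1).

1/5

Take A = 1/5, B = 2/5, C = 1/5:
C ↔ B = 1/5 ↔ 2/5 = 1/5
(C ↔ B) ∨ C = 1/5 ∨ 1/5 = 1/5
¬B = ¬2/5 = 0
((C ↔ B) ∨ C) ↔ ¬B = 1/5 ↔ 0 = 0
B → A = 2/5 → 1/5 = 1/5
C ↔ A = 1/5 ↔ 1/5 = 1
(B → A) ↔ (C ↔ A) = 1/5 ↔ 1 = 1/5
(((C ↔ B) ∨ C) ↔ ¬B) ∨ ((B → A) ↔ (C ↔ A)) = 0 ∨ 1/5 = 1/5
B ∨ B = 2/5 ∨ 2/5 = 2/5
C ↔ C = 1/5 ↔ 1/5 = 1
C → (C ↔ C) = 1/5 → 1 = 1
(B ∨ B) ∨ (C → (C ↔ C)) = 2/5 ∨ 1 = 1
A ∨ A = 1/5 ∨ 1/5 = 1/5
A ∨ (A ∨ A) = 1/5 ∨ 1/5 = 1/5
A ↔ C = 1/5 ↔ 1/5 = 1
(A ↔ C) ↔ A = 1 ↔ 1/5 = 1/5
(A ∨ (A ∨ A)) ∨ ((A ↔ C) ↔ A) = 1/5 ∨ 1/5 = 1/5
((B ∨ B) ∨ (C → (C ↔ C))) → ((A ∨ (A ∨ A)) ∨ ((A ↔ C) ↔ A)) = 1 → 1/5 = 1/5
((((C ↔ B) ∨ C) ↔ ¬B) ∨ ((B → A) ↔ (C ↔ A))) ∨ (((B ∨ B) ∨ (C → (C ↔ C))) → ((A ∨ (A ∨ A)) ∨ ((A ↔ C) ↔ A))) = 1/5 ∨ 1/5 = 1/5
No assignment yields a value below 1/5, so this is the minimum.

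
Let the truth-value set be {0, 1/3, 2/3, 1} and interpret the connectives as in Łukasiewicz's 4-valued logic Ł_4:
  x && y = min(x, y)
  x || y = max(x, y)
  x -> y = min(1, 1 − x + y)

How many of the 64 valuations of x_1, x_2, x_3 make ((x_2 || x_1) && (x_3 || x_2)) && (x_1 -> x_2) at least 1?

16

value 1: 16 assignments (counts)
value 2/3: 18 assignments
value 1/3: 20 assignments
value 0: 10 assignments
So 16 of the 64 assignments meet the threshold.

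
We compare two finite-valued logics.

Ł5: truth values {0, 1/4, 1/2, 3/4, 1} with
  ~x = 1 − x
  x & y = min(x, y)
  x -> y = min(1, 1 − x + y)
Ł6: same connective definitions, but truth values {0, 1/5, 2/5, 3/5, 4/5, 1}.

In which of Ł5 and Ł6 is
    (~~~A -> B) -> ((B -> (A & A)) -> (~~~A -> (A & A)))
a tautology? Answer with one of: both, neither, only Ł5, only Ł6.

both

In Ł5: every assignment gives 1 — tautology.
In Ł6: every assignment gives 1 — tautology.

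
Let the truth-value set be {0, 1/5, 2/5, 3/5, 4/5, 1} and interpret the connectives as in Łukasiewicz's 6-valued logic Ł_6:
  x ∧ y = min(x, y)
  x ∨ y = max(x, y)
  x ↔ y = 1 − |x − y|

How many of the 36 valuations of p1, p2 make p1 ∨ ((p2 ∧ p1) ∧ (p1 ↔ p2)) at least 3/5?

18

value 1: 6 assignments (counts)
value 4/5: 6 assignments (counts)
value 3/5: 6 assignments (counts)
value 2/5: 6 assignments
value 1/5: 6 assignments
value 0: 6 assignments
So 18 of the 36 assignments meet the threshold.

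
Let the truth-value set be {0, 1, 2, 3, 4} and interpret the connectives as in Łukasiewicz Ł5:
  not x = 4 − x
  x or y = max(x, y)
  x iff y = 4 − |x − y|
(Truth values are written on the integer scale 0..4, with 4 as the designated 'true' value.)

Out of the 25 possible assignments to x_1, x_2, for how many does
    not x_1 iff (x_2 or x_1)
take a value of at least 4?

5

value 4: 5 assignments (counts)
value 3: 4 assignments
value 2: 8 assignments
value 1: 2 assignments
value 0: 6 assignments
So 5 of the 25 assignments meet the threshold.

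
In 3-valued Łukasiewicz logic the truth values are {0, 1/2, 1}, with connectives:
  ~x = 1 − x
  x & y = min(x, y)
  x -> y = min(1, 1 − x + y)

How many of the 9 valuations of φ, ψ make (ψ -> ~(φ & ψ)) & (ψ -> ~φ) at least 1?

φ = 0, ψ = 0 ↦ 1  ≥
φ = 0, ψ = 1/2 ↦ 1  ≥
φ = 0, ψ = 1 ↦ 1  ≥
φ = 1/2, ψ = 0 ↦ 1  ≥
φ = 1/2, ψ = 1/2 ↦ 1  ≥
φ = 1/2, ψ = 1 ↦ 1/2  <
φ = 1, ψ = 0 ↦ 1  ≥
φ = 1, ψ = 1/2 ↦ 1/2  <
φ = 1, ψ = 1 ↦ 0  <
So 6 of the 9 assignments meet the threshold.

6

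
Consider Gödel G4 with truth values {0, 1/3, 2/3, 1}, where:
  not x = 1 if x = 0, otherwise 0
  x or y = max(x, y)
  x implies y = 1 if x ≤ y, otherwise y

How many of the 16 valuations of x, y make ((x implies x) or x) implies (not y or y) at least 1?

8

x = 0, y = 0 ↦ 1  ≥
x = 0, y = 1/3 ↦ 1/3  <
x = 0, y = 2/3 ↦ 2/3  <
x = 0, y = 1 ↦ 1  ≥
x = 1/3, y = 0 ↦ 1  ≥
x = 1/3, y = 1/3 ↦ 1/3  <
x = 1/3, y = 2/3 ↦ 2/3  <
x = 1/3, y = 1 ↦ 1  ≥
x = 2/3, y = 0 ↦ 1  ≥
x = 2/3, y = 1/3 ↦ 1/3  <
x = 2/3, y = 2/3 ↦ 2/3  <
x = 2/3, y = 1 ↦ 1  ≥
x = 1, y = 0 ↦ 1  ≥
x = 1, y = 1/3 ↦ 1/3  <
x = 1, y = 2/3 ↦ 2/3  <
x = 1, y = 1 ↦ 1  ≥
So 8 of the 16 assignments meet the threshold.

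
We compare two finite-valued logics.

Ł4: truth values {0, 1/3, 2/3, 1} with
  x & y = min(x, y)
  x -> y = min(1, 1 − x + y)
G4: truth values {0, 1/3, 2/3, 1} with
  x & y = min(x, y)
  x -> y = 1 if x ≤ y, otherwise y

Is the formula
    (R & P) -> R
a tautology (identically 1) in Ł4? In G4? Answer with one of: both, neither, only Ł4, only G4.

In Ł4: every assignment gives 1 — tautology.
In G4: every assignment gives 1 — tautology.

both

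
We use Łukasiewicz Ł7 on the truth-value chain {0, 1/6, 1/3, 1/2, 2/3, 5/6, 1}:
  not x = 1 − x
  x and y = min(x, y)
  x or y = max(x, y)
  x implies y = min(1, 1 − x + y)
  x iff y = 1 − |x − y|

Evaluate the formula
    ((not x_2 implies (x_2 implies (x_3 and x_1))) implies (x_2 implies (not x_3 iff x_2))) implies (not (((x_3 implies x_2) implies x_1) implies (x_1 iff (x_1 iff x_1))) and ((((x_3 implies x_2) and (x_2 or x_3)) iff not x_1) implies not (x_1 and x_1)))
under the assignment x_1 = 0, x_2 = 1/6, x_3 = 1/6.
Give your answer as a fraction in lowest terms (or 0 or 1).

not x_2 = not 1/6 = 5/6
x_3 and x_1 = 1/6 and 0 = 0
x_2 implies (x_3 and x_1) = 1/6 implies 0 = 5/6
not x_2 implies (x_2 implies (x_3 and x_1)) = 5/6 implies 5/6 = 1
not x_3 = not 1/6 = 5/6
not x_3 iff x_2 = 5/6 iff 1/6 = 1/3
x_2 implies (not x_3 iff x_2) = 1/6 implies 1/3 = 1
(not x_2 implies (x_2 implies (x_3 and x_1))) implies (x_2 implies (not x_3 iff x_2)) = 1 implies 1 = 1
x_3 implies x_2 = 1/6 implies 1/6 = 1
(x_3 implies x_2) implies x_1 = 1 implies 0 = 0
x_1 iff x_1 = 0 iff 0 = 1
x_1 iff (x_1 iff x_1) = 0 iff 1 = 0
((x_3 implies x_2) implies x_1) implies (x_1 iff (x_1 iff x_1)) = 0 implies 0 = 1
not (((x_3 implies x_2) implies x_1) implies (x_1 iff (x_1 iff x_1))) = not 1 = 0
x_3 implies x_2 = 1/6 implies 1/6 = 1
x_2 or x_3 = 1/6 or 1/6 = 1/6
(x_3 implies x_2) and (x_2 or x_3) = 1 and 1/6 = 1/6
not x_1 = not 0 = 1
((x_3 implies x_2) and (x_2 or x_3)) iff not x_1 = 1/6 iff 1 = 1/6
x_1 and x_1 = 0 and 0 = 0
not (x_1 and x_1) = not 0 = 1
(((x_3 implies x_2) and (x_2 or x_3)) iff not x_1) implies not (x_1 and x_1) = 1/6 implies 1 = 1
not (((x_3 implies x_2) implies x_1) implies (x_1 iff (x_1 iff x_1))) and ((((x_3 implies x_2) and (x_2 or x_3)) iff not x_1) implies not (x_1 and x_1)) = 0 and 1 = 0
((not x_2 implies (x_2 implies (x_3 and x_1))) implies (x_2 implies (not x_3 iff x_2))) implies (not (((x_3 implies x_2) implies x_1) implies (x_1 iff (x_1 iff x_1))) and ((((x_3 implies x_2) and (x_2 or x_3)) iff not x_1) implies not (x_1 and x_1))) = 1 implies 0 = 0

0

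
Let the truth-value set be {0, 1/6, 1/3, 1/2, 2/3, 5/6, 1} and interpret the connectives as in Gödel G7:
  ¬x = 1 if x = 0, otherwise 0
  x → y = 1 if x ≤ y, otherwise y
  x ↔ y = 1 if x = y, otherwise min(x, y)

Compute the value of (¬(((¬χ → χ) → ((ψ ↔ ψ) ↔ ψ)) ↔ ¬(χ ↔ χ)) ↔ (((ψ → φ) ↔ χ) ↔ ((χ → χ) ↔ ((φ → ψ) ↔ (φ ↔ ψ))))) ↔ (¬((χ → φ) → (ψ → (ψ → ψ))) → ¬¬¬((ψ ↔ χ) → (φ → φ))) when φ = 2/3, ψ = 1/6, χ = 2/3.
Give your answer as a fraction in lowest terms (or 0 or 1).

¬χ = ¬2/3 = 0
¬χ → χ = 0 → 2/3 = 1
ψ ↔ ψ = 1/6 ↔ 1/6 = 1
(ψ ↔ ψ) ↔ ψ = 1 ↔ 1/6 = 1/6
(¬χ → χ) → ((ψ ↔ ψ) ↔ ψ) = 1 → 1/6 = 1/6
χ ↔ χ = 2/3 ↔ 2/3 = 1
¬(χ ↔ χ) = ¬1 = 0
((¬χ → χ) → ((ψ ↔ ψ) ↔ ψ)) ↔ ¬(χ ↔ χ) = 1/6 ↔ 0 = 0
¬(((¬χ → χ) → ((ψ ↔ ψ) ↔ ψ)) ↔ ¬(χ ↔ χ)) = ¬0 = 1
ψ → φ = 1/6 → 2/3 = 1
(ψ → φ) ↔ χ = 1 ↔ 2/3 = 2/3
χ → χ = 2/3 → 2/3 = 1
φ → ψ = 2/3 → 1/6 = 1/6
φ ↔ ψ = 2/3 ↔ 1/6 = 1/6
(φ → ψ) ↔ (φ ↔ ψ) = 1/6 ↔ 1/6 = 1
(χ → χ) ↔ ((φ → ψ) ↔ (φ ↔ ψ)) = 1 ↔ 1 = 1
((ψ → φ) ↔ χ) ↔ ((χ → χ) ↔ ((φ → ψ) ↔ (φ ↔ ψ))) = 2/3 ↔ 1 = 2/3
¬(((¬χ → χ) → ((ψ ↔ ψ) ↔ ψ)) ↔ ¬(χ ↔ χ)) ↔ (((ψ → φ) ↔ χ) ↔ ((χ → χ) ↔ ((φ → ψ) ↔ (φ ↔ ψ)))) = 1 ↔ 2/3 = 2/3
χ → φ = 2/3 → 2/3 = 1
ψ → ψ = 1/6 → 1/6 = 1
ψ → (ψ → ψ) = 1/6 → 1 = 1
(χ → φ) → (ψ → (ψ → ψ)) = 1 → 1 = 1
¬((χ → φ) → (ψ → (ψ → ψ))) = ¬1 = 0
ψ ↔ χ = 1/6 ↔ 2/3 = 1/6
φ → φ = 2/3 → 2/3 = 1
(ψ ↔ χ) → (φ → φ) = 1/6 → 1 = 1
¬((ψ ↔ χ) → (φ → φ)) = ¬1 = 0
¬¬((ψ ↔ χ) → (φ → φ)) = ¬0 = 1
¬¬¬((ψ ↔ χ) → (φ → φ)) = ¬1 = 0
¬((χ → φ) → (ψ → (ψ → ψ))) → ¬¬¬((ψ ↔ χ) → (φ → φ)) = 0 → 0 = 1
(¬(((¬χ → χ) → ((ψ ↔ ψ) ↔ ψ)) ↔ ¬(χ ↔ χ)) ↔ (((ψ → φ) ↔ χ) ↔ ((χ → χ) ↔ ((φ → ψ) ↔ (φ ↔ ψ))))) ↔ (¬((χ → φ) → (ψ → (ψ → ψ))) → ¬¬¬((ψ ↔ χ) → (φ → φ))) = 2/3 ↔ 1 = 2/3

2/3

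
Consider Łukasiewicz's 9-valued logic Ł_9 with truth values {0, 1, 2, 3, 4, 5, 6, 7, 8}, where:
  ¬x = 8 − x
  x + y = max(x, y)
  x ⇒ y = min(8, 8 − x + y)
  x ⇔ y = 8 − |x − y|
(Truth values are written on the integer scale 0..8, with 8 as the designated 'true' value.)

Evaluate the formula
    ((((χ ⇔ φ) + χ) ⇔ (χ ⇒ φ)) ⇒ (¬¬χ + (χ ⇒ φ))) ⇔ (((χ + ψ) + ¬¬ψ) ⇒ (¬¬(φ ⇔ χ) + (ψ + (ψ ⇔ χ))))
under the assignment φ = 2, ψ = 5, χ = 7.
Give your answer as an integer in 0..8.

χ ⇔ φ = 7 ⇔ 2 = 3
(χ ⇔ φ) + χ = 3 + 7 = 7
χ ⇒ φ = 7 ⇒ 2 = 3
((χ ⇔ φ) + χ) ⇔ (χ ⇒ φ) = 7 ⇔ 3 = 4
¬χ = ¬7 = 1
¬¬χ = ¬1 = 7
χ ⇒ φ = 7 ⇒ 2 = 3
¬¬χ + (χ ⇒ φ) = 7 + 3 = 7
(((χ ⇔ φ) + χ) ⇔ (χ ⇒ φ)) ⇒ (¬¬χ + (χ ⇒ φ)) = 4 ⇒ 7 = 8
χ + ψ = 7 + 5 = 7
¬ψ = ¬5 = 3
¬¬ψ = ¬3 = 5
(χ + ψ) + ¬¬ψ = 7 + 5 = 7
φ ⇔ χ = 2 ⇔ 7 = 3
¬(φ ⇔ χ) = ¬3 = 5
¬¬(φ ⇔ χ) = ¬5 = 3
ψ ⇔ χ = 5 ⇔ 7 = 6
ψ + (ψ ⇔ χ) = 5 + 6 = 6
¬¬(φ ⇔ χ) + (ψ + (ψ ⇔ χ)) = 3 + 6 = 6
((χ + ψ) + ¬¬ψ) ⇒ (¬¬(φ ⇔ χ) + (ψ + (ψ ⇔ χ))) = 7 ⇒ 6 = 7
((((χ ⇔ φ) + χ) ⇔ (χ ⇒ φ)) ⇒ (¬¬χ + (χ ⇒ φ))) ⇔ (((χ + ψ) + ¬¬ψ) ⇒ (¬¬(φ ⇔ χ) + (ψ + (ψ ⇔ χ)))) = 8 ⇔ 7 = 7

7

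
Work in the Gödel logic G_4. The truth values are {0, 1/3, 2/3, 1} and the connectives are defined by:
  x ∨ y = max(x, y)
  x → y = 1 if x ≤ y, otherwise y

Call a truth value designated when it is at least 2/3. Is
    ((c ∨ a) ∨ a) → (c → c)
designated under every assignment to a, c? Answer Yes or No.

Yes

a = 0, c = 0 ↦ 1
a = 0, c = 1/3 ↦ 1
a = 0, c = 2/3 ↦ 1
a = 0, c = 1 ↦ 1
a = 1/3, c = 0 ↦ 1
a = 1/3, c = 1/3 ↦ 1
a = 1/3, c = 2/3 ↦ 1
a = 1/3, c = 1 ↦ 1
a = 2/3, c = 0 ↦ 1
a = 2/3, c = 1/3 ↦ 1
a = 2/3, c = 2/3 ↦ 1
a = 2/3, c = 1 ↦ 1
a = 1, c = 0 ↦ 1
a = 1, c = 1/3 ↦ 1
a = 1, c = 2/3 ↦ 1
a = 1, c = 1 ↦ 1
Every assignment gives a value ≥ 2/3.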